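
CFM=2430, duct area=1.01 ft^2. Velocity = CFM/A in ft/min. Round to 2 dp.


V = 2430 / 1.01 = 2405.94 ft/min

2405.94 ft/min


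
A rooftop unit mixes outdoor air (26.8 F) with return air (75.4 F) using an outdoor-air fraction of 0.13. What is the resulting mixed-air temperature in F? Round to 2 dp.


T_mix = 0.13*26.8 + 0.87*75.4 = 69.08 F

69.08 F


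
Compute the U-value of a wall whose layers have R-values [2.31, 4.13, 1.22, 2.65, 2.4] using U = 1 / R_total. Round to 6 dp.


R_total = 2.31 + 4.13 + 1.22 + 2.65 + 2.4 = 12.71
U = 1/12.71 = 0.078678

0.078678


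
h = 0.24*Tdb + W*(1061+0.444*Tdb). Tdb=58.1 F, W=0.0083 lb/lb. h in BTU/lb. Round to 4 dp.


h = 0.24*58.1 + 0.0083*(1061+0.444*58.1) = 22.9644 BTU/lb

22.9644 BTU/lb


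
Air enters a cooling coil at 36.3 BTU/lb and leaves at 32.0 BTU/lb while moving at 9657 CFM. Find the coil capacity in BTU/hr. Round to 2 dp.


Q = 4.5 * 9657 * (36.3 - 32.0) = 186862.95 BTU/hr

186862.95 BTU/hr


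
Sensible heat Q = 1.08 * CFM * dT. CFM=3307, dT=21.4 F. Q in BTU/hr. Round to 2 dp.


Q = 1.08 * 3307 * 21.4 = 76431.38 BTU/hr

76431.38 BTU/hr


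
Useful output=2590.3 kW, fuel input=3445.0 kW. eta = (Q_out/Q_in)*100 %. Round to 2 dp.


eta = (2590.3/3445.0)*100 = 75.19 %

75.19 %


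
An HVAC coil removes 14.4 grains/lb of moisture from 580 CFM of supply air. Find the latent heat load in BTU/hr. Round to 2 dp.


Q = 0.68 * 580 * 14.4 = 5679.36 BTU/hr

5679.36 BTU/hr


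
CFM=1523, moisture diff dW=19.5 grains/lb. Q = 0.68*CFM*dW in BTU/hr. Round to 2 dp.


Q = 0.68 * 1523 * 19.5 = 20194.98 BTU/hr

20194.98 BTU/hr


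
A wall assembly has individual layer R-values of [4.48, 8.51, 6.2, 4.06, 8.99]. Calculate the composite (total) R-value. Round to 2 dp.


R_total = 4.48 + 8.51 + 6.2 + 4.06 + 8.99 = 32.24

32.24


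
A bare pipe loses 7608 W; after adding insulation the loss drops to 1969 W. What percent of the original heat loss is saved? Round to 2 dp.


Savings = ((7608-1969)/7608)*100 = 74.12 %

74.12 %


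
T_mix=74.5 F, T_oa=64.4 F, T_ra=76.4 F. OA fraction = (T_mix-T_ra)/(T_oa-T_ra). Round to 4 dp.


frac = (74.5 - 76.4) / (64.4 - 76.4) = 0.1583

0.1583


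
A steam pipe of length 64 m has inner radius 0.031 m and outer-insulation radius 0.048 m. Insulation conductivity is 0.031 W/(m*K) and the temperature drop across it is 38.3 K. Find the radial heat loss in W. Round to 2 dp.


Q = 2*pi*0.031*64*38.3/ln(0.048/0.031) = 1092.01 W

1092.01 W


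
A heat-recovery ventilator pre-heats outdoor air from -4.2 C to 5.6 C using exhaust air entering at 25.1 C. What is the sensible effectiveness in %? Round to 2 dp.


eff = (5.6-(-4.2))/(25.1-(-4.2))*100 = 33.45 %

33.45 %


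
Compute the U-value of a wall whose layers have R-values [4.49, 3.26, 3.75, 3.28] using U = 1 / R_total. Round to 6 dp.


R_total = 4.49 + 3.26 + 3.75 + 3.28 = 14.78
U = 1/14.78 = 0.067659

0.067659


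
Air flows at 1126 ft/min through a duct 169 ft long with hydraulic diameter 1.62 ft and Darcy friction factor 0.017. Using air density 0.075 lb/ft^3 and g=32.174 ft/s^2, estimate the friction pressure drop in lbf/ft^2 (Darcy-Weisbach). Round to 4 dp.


v_fps = 1126/60 = 18.7667 ft/s
dp = 0.017*(169/1.62)*0.075*18.7667^2/(2*32.174) = 0.7280 lbf/ft^2

0.7280 lbf/ft^2


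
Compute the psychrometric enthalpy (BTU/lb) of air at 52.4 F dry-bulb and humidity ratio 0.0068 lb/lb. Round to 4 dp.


h = 0.24*52.4 + 0.0068*(1061+0.444*52.4) = 19.9490 BTU/lb

19.9490 BTU/lb


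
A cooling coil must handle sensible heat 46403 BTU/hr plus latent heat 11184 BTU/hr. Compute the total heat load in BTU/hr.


Qt = 46403 + 11184 = 57587 BTU/hr

57587 BTU/hr


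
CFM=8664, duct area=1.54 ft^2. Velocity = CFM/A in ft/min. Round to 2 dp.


V = 8664 / 1.54 = 5625.97 ft/min

5625.97 ft/min


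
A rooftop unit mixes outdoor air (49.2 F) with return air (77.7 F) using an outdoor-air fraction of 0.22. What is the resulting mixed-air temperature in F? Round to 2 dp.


T_mix = 0.22*49.2 + 0.78*77.7 = 71.43 F

71.43 F


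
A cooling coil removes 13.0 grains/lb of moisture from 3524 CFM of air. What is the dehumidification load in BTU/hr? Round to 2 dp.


Q = 0.68 * 3524 * 13.0 = 31152.16 BTU/hr

31152.16 BTU/hr


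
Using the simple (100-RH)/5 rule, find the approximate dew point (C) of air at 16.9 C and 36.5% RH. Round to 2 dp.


Td = 16.9 - (100-36.5)/5 = 4.20 C

4.20 C


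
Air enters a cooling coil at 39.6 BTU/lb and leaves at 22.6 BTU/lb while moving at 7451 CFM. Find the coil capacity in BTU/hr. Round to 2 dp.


Q = 4.5 * 7451 * (39.6 - 22.6) = 570001.50 BTU/hr

570001.50 BTU/hr


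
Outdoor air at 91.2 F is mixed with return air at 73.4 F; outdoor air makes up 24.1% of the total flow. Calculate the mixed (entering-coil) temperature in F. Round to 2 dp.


T_mix = 73.4 + (24.1/100)*(91.2-73.4) = 77.69 F

77.69 F


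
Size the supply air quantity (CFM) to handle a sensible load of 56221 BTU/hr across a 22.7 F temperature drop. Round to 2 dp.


CFM = 56221 / (1.08 * 22.7) = 2293.24

2293.24 CFM


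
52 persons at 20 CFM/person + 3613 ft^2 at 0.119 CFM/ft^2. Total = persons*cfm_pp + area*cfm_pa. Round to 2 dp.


Total = 52*20 + 3613*0.119 = 1469.95 CFM

1469.95 CFM


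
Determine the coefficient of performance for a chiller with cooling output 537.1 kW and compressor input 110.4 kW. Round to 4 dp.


COP = 537.1 / 110.4 = 4.8650

4.8650


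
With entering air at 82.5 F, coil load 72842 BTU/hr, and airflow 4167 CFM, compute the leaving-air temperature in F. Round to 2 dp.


dT = 72842/(1.08*4167) = 16.1858
T_leave = 82.5 - 16.1858 = 66.31 F

66.31 F


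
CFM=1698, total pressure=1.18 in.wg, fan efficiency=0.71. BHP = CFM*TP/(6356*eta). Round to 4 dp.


BHP = 1698 * 1.18 / (6356 * 0.71) = 0.4440 hp

0.4440 hp


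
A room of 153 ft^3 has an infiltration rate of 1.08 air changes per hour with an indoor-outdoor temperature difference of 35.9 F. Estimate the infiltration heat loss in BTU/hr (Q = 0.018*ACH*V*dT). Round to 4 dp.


Q = 0.018 * 1.08 * 153 * 35.9 = 106.7781 BTU/hr

106.7781 BTU/hr


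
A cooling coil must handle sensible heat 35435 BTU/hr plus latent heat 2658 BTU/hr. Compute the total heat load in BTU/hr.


Qt = 35435 + 2658 = 38093 BTU/hr

38093 BTU/hr


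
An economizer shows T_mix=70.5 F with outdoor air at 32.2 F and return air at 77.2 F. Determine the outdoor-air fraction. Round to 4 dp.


frac = (70.5 - 77.2) / (32.2 - 77.2) = 0.1489

0.1489


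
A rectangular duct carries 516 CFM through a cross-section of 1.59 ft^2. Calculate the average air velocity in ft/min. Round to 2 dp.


V = 516 / 1.59 = 324.53 ft/min

324.53 ft/min


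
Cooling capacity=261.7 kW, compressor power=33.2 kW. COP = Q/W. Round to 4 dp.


COP = 261.7 / 33.2 = 7.8825

7.8825


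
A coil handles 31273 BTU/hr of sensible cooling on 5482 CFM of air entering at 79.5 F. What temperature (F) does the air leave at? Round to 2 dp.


dT = 31273/(1.08*5482) = 5.2821
T_leave = 79.5 - 5.2821 = 74.22 F

74.22 F


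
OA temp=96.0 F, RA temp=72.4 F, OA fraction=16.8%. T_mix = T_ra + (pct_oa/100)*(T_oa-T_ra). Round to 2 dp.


T_mix = 72.4 + (16.8/100)*(96.0-72.4) = 76.36 F

76.36 F


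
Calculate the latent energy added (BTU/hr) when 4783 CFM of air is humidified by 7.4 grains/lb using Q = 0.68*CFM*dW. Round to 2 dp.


Q = 0.68 * 4783 * 7.4 = 24068.06 BTU/hr

24068.06 BTU/hr


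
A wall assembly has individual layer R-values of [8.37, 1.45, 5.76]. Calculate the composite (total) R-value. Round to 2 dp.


R_total = 8.37 + 1.45 + 5.76 = 15.58

15.58


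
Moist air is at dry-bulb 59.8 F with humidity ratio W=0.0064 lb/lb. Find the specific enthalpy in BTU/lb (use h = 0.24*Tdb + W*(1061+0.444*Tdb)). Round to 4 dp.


h = 0.24*59.8 + 0.0064*(1061+0.444*59.8) = 21.3123 BTU/lb

21.3123 BTU/lb


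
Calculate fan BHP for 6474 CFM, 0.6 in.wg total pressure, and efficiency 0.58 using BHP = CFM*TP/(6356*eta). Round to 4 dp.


BHP = 6474 * 0.6 / (6356 * 0.58) = 1.0537 hp

1.0537 hp


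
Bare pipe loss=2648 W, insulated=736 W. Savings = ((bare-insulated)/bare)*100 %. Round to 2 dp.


Savings = ((2648-736)/2648)*100 = 72.21 %

72.21 %


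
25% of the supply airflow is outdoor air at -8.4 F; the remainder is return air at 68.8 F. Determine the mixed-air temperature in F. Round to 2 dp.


T_mix = 0.25*(-8.4) + 0.75*68.8 = 49.50 F

49.50 F


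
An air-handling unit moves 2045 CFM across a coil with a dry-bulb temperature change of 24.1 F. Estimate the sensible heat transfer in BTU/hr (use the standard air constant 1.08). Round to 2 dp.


Q = 1.08 * 2045 * 24.1 = 53227.26 BTU/hr

53227.26 BTU/hr


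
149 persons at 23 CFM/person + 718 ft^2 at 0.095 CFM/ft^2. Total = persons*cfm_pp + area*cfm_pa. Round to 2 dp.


Total = 149*23 + 718*0.095 = 3495.21 CFM

3495.21 CFM


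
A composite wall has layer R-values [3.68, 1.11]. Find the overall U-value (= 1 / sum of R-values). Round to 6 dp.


R_total = 3.68 + 1.11 = 4.79
U = 1/4.79 = 0.208768

0.208768


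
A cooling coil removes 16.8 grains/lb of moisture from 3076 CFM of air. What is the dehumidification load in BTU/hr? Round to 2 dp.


Q = 0.68 * 3076 * 16.8 = 35140.22 BTU/hr

35140.22 BTU/hr


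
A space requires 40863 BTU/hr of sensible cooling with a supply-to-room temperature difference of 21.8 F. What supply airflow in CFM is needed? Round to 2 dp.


CFM = 40863 / (1.08 * 21.8) = 1735.60

1735.60 CFM


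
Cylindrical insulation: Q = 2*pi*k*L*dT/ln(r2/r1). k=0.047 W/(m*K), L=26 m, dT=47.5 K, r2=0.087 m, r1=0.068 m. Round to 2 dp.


Q = 2*pi*0.047*26*47.5/ln(0.087/0.068) = 1480.14 W

1480.14 W


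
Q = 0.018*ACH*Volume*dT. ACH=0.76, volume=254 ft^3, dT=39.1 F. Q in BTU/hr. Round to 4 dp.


Q = 0.018 * 0.76 * 254 * 39.1 = 135.8616 BTU/hr

135.8616 BTU/hr


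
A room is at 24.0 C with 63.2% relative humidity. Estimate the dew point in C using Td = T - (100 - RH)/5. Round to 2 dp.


Td = 24.0 - (100-63.2)/5 = 16.64 C

16.64 C


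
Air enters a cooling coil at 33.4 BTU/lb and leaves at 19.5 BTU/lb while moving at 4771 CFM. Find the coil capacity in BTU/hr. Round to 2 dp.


Q = 4.5 * 4771 * (33.4 - 19.5) = 298426.05 BTU/hr

298426.05 BTU/hr


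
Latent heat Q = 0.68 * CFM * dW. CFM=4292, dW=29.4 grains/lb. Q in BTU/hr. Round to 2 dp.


Q = 0.68 * 4292 * 29.4 = 85805.66 BTU/hr

85805.66 BTU/hr


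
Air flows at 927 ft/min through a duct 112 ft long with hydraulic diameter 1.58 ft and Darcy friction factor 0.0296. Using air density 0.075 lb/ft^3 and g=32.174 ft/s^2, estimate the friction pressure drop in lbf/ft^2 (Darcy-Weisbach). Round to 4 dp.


v_fps = 927/60 = 15.45 ft/s
dp = 0.0296*(112/1.58)*0.075*15.45^2/(2*32.174) = 0.5838 lbf/ft^2

0.5838 lbf/ft^2


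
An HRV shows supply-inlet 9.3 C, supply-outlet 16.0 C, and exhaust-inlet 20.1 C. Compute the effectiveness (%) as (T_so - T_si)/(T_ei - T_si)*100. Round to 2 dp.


eff = (16.0-9.3)/(20.1-9.3)*100 = 62.04 %

62.04 %


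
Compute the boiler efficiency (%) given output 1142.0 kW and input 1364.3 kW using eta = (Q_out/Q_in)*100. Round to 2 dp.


eta = (1142.0/1364.3)*100 = 83.71 %

83.71 %


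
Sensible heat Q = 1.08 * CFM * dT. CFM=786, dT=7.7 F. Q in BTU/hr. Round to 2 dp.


Q = 1.08 * 786 * 7.7 = 6536.38 BTU/hr

6536.38 BTU/hr


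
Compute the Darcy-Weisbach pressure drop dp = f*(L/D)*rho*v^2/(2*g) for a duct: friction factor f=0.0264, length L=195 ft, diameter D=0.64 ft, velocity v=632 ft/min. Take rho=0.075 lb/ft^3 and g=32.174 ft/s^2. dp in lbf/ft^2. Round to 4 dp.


v_fps = 632/60 = 10.5333 ft/s
dp = 0.0264*(195/0.64)*0.075*10.5333^2/(2*32.174) = 1.0402 lbf/ft^2

1.0402 lbf/ft^2


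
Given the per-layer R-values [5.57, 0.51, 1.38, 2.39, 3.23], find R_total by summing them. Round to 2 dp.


R_total = 5.57 + 0.51 + 1.38 + 2.39 + 3.23 = 13.08

13.08


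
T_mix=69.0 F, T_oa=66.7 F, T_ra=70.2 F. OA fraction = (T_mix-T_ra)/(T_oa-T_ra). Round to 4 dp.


frac = (69.0 - 70.2) / (66.7 - 70.2) = 0.3429

0.3429


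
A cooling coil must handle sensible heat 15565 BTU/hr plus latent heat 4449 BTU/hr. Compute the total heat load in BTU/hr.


Qt = 15565 + 4449 = 20014 BTU/hr

20014 BTU/hr


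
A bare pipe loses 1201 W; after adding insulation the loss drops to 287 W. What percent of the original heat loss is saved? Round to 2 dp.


Savings = ((1201-287)/1201)*100 = 76.10 %

76.10 %


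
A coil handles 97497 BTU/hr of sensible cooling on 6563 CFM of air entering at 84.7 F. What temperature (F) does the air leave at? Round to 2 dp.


dT = 97497/(1.08*6563) = 13.7551
T_leave = 84.7 - 13.7551 = 70.94 F

70.94 F


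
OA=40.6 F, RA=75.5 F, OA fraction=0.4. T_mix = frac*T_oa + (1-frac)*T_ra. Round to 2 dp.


T_mix = 0.4*40.6 + 0.6*75.5 = 61.54 F

61.54 F


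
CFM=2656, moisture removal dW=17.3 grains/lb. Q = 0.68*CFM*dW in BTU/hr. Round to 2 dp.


Q = 0.68 * 2656 * 17.3 = 31245.18 BTU/hr

31245.18 BTU/hr


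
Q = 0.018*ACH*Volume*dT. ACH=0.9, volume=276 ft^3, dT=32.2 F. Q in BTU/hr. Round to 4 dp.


Q = 0.018 * 0.9 * 276 * 32.2 = 143.9726 BTU/hr

143.9726 BTU/hr


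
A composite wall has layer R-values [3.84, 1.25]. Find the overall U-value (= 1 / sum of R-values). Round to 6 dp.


R_total = 3.84 + 1.25 = 5.09
U = 1/5.09 = 0.196464

0.196464


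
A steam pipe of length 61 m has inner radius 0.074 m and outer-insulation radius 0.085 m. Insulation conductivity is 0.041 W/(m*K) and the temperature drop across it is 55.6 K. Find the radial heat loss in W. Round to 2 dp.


Q = 2*pi*0.041*61*55.6/ln(0.085/0.074) = 6304.47 W

6304.47 W


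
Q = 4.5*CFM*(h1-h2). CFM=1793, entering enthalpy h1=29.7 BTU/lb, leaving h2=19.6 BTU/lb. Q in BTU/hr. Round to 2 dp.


Q = 4.5 * 1793 * (29.7 - 19.6) = 81491.85 BTU/hr

81491.85 BTU/hr


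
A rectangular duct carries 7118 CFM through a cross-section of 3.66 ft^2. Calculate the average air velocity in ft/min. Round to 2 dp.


V = 7118 / 3.66 = 1944.81 ft/min

1944.81 ft/min


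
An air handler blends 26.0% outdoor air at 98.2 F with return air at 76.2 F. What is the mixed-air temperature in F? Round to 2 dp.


T_mix = 76.2 + (26.0/100)*(98.2-76.2) = 81.92 F

81.92 F


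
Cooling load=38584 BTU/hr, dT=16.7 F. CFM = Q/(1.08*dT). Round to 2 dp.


CFM = 38584 / (1.08 * 16.7) = 2139.28

2139.28 CFM


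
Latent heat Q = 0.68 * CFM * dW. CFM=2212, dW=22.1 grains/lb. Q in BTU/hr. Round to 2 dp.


Q = 0.68 * 2212 * 22.1 = 33241.94 BTU/hr

33241.94 BTU/hr


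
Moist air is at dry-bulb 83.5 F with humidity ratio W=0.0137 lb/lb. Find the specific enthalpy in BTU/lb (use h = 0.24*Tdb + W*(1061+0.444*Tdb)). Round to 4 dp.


h = 0.24*83.5 + 0.0137*(1061+0.444*83.5) = 35.0836 BTU/lb

35.0836 BTU/lb


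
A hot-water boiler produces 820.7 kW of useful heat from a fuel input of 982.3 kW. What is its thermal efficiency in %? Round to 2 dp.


eta = (820.7/982.3)*100 = 83.55 %

83.55 %


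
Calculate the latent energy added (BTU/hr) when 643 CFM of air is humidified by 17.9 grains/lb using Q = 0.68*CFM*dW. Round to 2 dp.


Q = 0.68 * 643 * 17.9 = 7826.60 BTU/hr

7826.60 BTU/hr


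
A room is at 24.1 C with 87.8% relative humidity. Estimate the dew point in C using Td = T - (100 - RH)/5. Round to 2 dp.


Td = 24.1 - (100-87.8)/5 = 21.66 C

21.66 C


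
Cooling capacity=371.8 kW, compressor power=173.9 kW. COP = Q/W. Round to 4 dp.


COP = 371.8 / 173.9 = 2.1380

2.1380


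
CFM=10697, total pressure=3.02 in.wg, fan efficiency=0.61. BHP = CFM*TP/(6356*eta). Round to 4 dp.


BHP = 10697 * 3.02 / (6356 * 0.61) = 8.3321 hp

8.3321 hp


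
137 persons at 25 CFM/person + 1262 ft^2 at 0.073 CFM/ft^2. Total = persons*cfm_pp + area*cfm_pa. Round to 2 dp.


Total = 137*25 + 1262*0.073 = 3517.13 CFM

3517.13 CFM


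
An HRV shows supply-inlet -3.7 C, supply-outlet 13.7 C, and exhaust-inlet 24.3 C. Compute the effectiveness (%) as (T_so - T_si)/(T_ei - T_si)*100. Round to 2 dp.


eff = (13.7-(-3.7))/(24.3-(-3.7))*100 = 62.14 %

62.14 %


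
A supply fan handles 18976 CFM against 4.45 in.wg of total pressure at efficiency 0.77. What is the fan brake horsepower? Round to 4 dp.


BHP = 18976 * 4.45 / (6356 * 0.77) = 17.2540 hp

17.2540 hp


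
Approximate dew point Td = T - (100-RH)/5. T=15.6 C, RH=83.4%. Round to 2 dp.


Td = 15.6 - (100-83.4)/5 = 12.28 C

12.28 C


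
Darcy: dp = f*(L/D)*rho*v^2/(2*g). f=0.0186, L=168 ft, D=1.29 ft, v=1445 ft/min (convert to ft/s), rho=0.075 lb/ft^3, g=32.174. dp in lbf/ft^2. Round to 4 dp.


v_fps = 1445/60 = 24.0833 ft/s
dp = 0.0186*(168/1.29)*0.075*24.0833^2/(2*32.174) = 1.6375 lbf/ft^2

1.6375 lbf/ft^2


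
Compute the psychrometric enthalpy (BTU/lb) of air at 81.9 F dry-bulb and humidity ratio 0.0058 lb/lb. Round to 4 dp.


h = 0.24*81.9 + 0.0058*(1061+0.444*81.9) = 26.0207 BTU/lb

26.0207 BTU/lb


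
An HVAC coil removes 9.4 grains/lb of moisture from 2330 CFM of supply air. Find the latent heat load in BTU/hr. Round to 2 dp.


Q = 0.68 * 2330 * 9.4 = 14893.36 BTU/hr

14893.36 BTU/hr


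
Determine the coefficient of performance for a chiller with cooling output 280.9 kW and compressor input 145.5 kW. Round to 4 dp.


COP = 280.9 / 145.5 = 1.9306

1.9306


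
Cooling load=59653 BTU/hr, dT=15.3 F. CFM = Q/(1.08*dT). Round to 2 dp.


CFM = 59653 / (1.08 * 15.3) = 3610.08

3610.08 CFM


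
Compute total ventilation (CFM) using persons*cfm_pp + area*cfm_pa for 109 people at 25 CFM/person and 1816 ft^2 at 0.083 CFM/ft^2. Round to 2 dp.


Total = 109*25 + 1816*0.083 = 2875.73 CFM

2875.73 CFM


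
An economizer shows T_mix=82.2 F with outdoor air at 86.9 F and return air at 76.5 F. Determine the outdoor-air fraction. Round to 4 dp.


frac = (82.2 - 76.5) / (86.9 - 76.5) = 0.5481

0.5481


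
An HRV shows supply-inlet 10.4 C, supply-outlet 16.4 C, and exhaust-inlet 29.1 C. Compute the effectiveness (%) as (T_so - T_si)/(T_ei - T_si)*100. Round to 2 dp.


eff = (16.4-10.4)/(29.1-10.4)*100 = 32.09 %

32.09 %


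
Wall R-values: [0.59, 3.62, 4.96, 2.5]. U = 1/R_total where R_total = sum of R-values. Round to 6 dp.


R_total = 0.59 + 3.62 + 4.96 + 2.5 = 11.67
U = 1/11.67 = 0.085690

0.085690


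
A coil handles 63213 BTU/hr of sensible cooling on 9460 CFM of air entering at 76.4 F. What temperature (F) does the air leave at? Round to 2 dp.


dT = 63213/(1.08*9460) = 6.1872
T_leave = 76.4 - 6.1872 = 70.21 F

70.21 F


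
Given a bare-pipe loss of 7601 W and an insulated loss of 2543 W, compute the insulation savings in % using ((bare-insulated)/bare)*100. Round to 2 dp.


Savings = ((7601-2543)/7601)*100 = 66.54 %

66.54 %


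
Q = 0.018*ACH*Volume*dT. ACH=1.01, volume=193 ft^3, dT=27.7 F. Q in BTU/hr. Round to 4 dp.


Q = 0.018 * 1.01 * 193 * 27.7 = 97.1921 BTU/hr

97.1921 BTU/hr


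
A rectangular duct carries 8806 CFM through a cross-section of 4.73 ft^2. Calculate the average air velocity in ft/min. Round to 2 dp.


V = 8806 / 4.73 = 1861.73 ft/min

1861.73 ft/min


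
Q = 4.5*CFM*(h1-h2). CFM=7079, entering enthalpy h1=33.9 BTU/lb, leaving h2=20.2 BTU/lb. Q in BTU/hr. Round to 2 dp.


Q = 4.5 * 7079 * (33.9 - 20.2) = 436420.35 BTU/hr

436420.35 BTU/hr


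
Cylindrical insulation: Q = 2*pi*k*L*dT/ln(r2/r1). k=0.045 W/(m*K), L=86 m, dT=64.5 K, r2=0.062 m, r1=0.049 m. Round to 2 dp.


Q = 2*pi*0.045*86*64.5/ln(0.062/0.049) = 6665.04 W

6665.04 W


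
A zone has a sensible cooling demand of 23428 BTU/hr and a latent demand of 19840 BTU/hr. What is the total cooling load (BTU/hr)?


Qt = 23428 + 19840 = 43268 BTU/hr

43268 BTU/hr


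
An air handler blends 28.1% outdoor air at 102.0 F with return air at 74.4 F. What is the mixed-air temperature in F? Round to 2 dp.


T_mix = 74.4 + (28.1/100)*(102.0-74.4) = 82.16 F

82.16 F


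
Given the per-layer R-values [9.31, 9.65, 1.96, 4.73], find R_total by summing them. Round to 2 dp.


R_total = 9.31 + 9.65 + 1.96 + 4.73 = 25.65

25.65


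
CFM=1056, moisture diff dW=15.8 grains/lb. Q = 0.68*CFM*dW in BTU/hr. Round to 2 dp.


Q = 0.68 * 1056 * 15.8 = 11345.66 BTU/hr

11345.66 BTU/hr


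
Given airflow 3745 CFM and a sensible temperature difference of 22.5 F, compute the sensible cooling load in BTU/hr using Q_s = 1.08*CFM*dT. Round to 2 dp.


Q = 1.08 * 3745 * 22.5 = 91003.50 BTU/hr

91003.50 BTU/hr


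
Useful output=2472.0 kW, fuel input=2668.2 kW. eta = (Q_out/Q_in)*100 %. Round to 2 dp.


eta = (2472.0/2668.2)*100 = 92.65 %

92.65 %


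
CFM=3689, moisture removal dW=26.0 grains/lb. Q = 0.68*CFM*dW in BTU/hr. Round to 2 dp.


Q = 0.68 * 3689 * 26.0 = 65221.52 BTU/hr

65221.52 BTU/hr


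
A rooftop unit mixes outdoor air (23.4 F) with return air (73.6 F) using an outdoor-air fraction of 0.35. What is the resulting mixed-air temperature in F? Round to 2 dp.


T_mix = 0.35*23.4 + 0.65*73.6 = 56.03 F

56.03 F


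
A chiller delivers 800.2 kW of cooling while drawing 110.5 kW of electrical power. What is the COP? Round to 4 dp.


COP = 800.2 / 110.5 = 7.2416

7.2416


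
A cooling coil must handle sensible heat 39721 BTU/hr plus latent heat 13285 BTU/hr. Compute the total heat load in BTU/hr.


Qt = 39721 + 13285 = 53006 BTU/hr

53006 BTU/hr


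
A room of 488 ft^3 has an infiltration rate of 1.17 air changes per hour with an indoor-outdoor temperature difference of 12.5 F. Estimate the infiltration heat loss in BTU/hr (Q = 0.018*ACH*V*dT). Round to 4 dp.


Q = 0.018 * 1.17 * 488 * 12.5 = 128.4660 BTU/hr

128.4660 BTU/hr


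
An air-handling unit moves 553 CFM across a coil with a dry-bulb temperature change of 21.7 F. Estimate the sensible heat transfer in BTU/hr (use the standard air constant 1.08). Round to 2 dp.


Q = 1.08 * 553 * 21.7 = 12960.11 BTU/hr

12960.11 BTU/hr


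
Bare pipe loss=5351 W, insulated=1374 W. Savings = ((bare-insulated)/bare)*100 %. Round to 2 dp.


Savings = ((5351-1374)/5351)*100 = 74.32 %

74.32 %


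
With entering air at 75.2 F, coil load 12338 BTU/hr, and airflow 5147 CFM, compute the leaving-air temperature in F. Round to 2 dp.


dT = 12338/(1.08*5147) = 2.2196
T_leave = 75.2 - 2.2196 = 72.98 F

72.98 F


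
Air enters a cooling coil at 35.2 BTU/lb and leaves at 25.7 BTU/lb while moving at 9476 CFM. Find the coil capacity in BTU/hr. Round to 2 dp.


Q = 4.5 * 9476 * (35.2 - 25.7) = 405099.00 BTU/hr

405099.00 BTU/hr


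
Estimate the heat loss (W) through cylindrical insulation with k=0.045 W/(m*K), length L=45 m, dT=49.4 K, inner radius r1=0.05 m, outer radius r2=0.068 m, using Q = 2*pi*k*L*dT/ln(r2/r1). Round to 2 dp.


Q = 2*pi*0.045*45*49.4/ln(0.068/0.05) = 2044.13 W

2044.13 W


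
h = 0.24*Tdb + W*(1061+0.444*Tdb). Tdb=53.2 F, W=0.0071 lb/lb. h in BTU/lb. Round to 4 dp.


h = 0.24*53.2 + 0.0071*(1061+0.444*53.2) = 20.4688 BTU/lb

20.4688 BTU/lb


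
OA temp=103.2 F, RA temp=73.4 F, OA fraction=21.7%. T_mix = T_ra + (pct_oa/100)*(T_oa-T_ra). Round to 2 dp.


T_mix = 73.4 + (21.7/100)*(103.2-73.4) = 79.87 F

79.87 F


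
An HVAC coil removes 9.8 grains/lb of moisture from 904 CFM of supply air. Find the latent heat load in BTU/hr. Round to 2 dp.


Q = 0.68 * 904 * 9.8 = 6024.26 BTU/hr

6024.26 BTU/hr


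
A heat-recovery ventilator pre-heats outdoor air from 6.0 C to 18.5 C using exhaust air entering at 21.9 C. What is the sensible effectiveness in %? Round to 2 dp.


eff = (18.5-6.0)/(21.9-6.0)*100 = 78.62 %

78.62 %


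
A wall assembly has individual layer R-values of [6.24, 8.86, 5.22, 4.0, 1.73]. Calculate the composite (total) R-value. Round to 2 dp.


R_total = 6.24 + 8.86 + 5.22 + 4.0 + 1.73 = 26.05

26.05


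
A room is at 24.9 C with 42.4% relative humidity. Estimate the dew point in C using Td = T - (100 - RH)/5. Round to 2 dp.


Td = 24.9 - (100-42.4)/5 = 13.38 C

13.38 C


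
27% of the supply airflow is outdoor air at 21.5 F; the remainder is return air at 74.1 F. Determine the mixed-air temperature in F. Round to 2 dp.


T_mix = 0.27*21.5 + 0.73*74.1 = 59.90 F

59.90 F


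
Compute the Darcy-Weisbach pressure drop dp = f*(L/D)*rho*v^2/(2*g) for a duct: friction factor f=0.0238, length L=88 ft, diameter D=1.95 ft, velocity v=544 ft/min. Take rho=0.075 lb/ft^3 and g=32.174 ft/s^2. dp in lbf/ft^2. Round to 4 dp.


v_fps = 544/60 = 9.0667 ft/s
dp = 0.0238*(88/1.95)*0.075*9.0667^2/(2*32.174) = 0.1029 lbf/ft^2

0.1029 lbf/ft^2


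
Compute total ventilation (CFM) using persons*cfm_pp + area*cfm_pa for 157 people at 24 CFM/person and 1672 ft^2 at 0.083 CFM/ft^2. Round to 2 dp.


Total = 157*24 + 1672*0.083 = 3906.78 CFM

3906.78 CFM


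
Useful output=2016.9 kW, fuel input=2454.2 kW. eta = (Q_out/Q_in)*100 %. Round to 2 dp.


eta = (2016.9/2454.2)*100 = 82.18 %

82.18 %


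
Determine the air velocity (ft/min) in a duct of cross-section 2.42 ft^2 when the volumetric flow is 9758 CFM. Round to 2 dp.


V = 9758 / 2.42 = 4032.23 ft/min

4032.23 ft/min


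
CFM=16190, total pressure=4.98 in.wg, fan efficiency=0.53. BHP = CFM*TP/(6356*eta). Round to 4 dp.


BHP = 16190 * 4.98 / (6356 * 0.53) = 23.9341 hp

23.9341 hp


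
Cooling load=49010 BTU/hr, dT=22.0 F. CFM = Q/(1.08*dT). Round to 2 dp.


CFM = 49010 / (1.08 * 22.0) = 2062.71

2062.71 CFM


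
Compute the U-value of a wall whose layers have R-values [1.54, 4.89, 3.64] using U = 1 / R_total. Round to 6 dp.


R_total = 1.54 + 4.89 + 3.64 = 10.07
U = 1/10.07 = 0.099305

0.099305


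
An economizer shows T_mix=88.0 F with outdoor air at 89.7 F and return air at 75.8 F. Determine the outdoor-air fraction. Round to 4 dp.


frac = (88.0 - 75.8) / (89.7 - 75.8) = 0.8777

0.8777


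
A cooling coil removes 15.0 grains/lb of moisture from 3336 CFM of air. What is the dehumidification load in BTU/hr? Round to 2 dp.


Q = 0.68 * 3336 * 15.0 = 34027.20 BTU/hr

34027.20 BTU/hr


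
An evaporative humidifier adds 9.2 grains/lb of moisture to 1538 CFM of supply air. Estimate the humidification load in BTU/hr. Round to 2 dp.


Q = 0.68 * 1538 * 9.2 = 9621.73 BTU/hr

9621.73 BTU/hr


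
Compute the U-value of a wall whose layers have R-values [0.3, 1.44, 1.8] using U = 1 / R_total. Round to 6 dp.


R_total = 0.3 + 1.44 + 1.8 = 3.54
U = 1/3.54 = 0.282486

0.282486


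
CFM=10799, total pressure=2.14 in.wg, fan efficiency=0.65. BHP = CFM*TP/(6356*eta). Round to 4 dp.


BHP = 10799 * 2.14 / (6356 * 0.65) = 5.5937 hp

5.5937 hp


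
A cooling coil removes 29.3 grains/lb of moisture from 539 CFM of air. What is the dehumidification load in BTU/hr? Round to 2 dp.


Q = 0.68 * 539 * 29.3 = 10739.04 BTU/hr

10739.04 BTU/hr


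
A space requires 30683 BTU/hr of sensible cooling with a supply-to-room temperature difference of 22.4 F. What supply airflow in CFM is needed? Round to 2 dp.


CFM = 30683 / (1.08 * 22.4) = 1268.31

1268.31 CFM


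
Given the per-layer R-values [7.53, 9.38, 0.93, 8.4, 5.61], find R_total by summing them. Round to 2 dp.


R_total = 7.53 + 9.38 + 0.93 + 8.4 + 5.61 = 31.85

31.85


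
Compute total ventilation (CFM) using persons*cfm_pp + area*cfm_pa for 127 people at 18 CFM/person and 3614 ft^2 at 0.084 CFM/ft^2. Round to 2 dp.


Total = 127*18 + 3614*0.084 = 2589.58 CFM

2589.58 CFM


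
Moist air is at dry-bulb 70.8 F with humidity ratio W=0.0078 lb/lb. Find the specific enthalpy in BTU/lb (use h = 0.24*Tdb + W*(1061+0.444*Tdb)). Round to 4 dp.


h = 0.24*70.8 + 0.0078*(1061+0.444*70.8) = 25.5130 BTU/lb

25.5130 BTU/lb


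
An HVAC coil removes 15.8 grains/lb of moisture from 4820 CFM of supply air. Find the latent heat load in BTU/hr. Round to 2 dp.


Q = 0.68 * 4820 * 15.8 = 51786.08 BTU/hr

51786.08 BTU/hr


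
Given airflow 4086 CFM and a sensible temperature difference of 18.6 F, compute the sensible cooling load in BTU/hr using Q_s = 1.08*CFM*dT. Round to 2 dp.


Q = 1.08 * 4086 * 18.6 = 82079.57 BTU/hr

82079.57 BTU/hr


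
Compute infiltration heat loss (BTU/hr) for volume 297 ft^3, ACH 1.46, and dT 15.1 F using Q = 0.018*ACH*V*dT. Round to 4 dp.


Q = 0.018 * 1.46 * 297 * 15.1 = 117.8579 BTU/hr

117.8579 BTU/hr


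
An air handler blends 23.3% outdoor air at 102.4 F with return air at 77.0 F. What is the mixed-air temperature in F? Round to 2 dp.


T_mix = 77.0 + (23.3/100)*(102.4-77.0) = 82.92 F

82.92 F


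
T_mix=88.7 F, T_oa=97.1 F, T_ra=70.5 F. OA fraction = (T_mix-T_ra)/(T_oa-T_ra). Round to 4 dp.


frac = (88.7 - 70.5) / (97.1 - 70.5) = 0.6842

0.6842


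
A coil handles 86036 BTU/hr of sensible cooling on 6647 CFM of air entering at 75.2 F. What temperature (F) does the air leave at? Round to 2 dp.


dT = 86036/(1.08*6647) = 11.9848
T_leave = 75.2 - 11.9848 = 63.22 F

63.22 F


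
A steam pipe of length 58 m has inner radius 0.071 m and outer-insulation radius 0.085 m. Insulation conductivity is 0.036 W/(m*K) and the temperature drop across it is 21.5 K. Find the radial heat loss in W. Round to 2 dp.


Q = 2*pi*0.036*58*21.5/ln(0.085/0.071) = 1567.28 W

1567.28 W


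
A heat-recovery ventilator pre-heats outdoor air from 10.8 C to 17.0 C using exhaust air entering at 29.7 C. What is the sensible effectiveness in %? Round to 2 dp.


eff = (17.0-10.8)/(29.7-10.8)*100 = 32.80 %

32.80 %


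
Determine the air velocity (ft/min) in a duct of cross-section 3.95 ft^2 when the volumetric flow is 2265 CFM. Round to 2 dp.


V = 2265 / 3.95 = 573.42 ft/min

573.42 ft/min


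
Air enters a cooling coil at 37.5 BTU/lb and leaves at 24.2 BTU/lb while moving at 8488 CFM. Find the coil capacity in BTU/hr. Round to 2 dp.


Q = 4.5 * 8488 * (37.5 - 24.2) = 508006.80 BTU/hr

508006.80 BTU/hr


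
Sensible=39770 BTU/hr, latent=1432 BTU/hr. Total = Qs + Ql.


Qt = 39770 + 1432 = 41202 BTU/hr

41202 BTU/hr


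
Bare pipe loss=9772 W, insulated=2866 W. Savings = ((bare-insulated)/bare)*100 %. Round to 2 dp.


Savings = ((9772-2866)/9772)*100 = 70.67 %

70.67 %


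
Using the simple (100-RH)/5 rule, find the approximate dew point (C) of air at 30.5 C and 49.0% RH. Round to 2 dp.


Td = 30.5 - (100-49.0)/5 = 20.30 C

20.30 C


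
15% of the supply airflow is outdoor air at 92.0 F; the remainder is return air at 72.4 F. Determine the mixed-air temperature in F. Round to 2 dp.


T_mix = 0.15*92.0 + 0.85*72.4 = 75.34 F

75.34 F


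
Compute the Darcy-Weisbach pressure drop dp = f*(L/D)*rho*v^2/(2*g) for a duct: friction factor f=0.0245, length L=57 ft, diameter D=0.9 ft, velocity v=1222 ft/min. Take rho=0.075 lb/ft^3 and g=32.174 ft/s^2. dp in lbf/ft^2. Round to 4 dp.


v_fps = 1222/60 = 20.3667 ft/s
dp = 0.0245*(57/0.9)*0.075*20.3667^2/(2*32.174) = 0.7502 lbf/ft^2

0.7502 lbf/ft^2


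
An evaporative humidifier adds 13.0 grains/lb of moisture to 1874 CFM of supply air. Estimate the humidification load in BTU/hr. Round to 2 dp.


Q = 0.68 * 1874 * 13.0 = 16566.16 BTU/hr

16566.16 BTU/hr


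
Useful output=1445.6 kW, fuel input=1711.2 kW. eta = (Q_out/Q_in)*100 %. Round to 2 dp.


eta = (1445.6/1711.2)*100 = 84.48 %

84.48 %


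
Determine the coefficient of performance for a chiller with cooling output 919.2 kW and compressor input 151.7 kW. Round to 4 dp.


COP = 919.2 / 151.7 = 6.0593

6.0593


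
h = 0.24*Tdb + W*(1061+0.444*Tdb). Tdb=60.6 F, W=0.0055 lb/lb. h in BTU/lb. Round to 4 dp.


h = 0.24*60.6 + 0.0055*(1061+0.444*60.6) = 20.5275 BTU/lb

20.5275 BTU/lb


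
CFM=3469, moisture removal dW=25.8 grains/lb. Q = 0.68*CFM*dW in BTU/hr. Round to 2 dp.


Q = 0.68 * 3469 * 25.8 = 60860.14 BTU/hr

60860.14 BTU/hr


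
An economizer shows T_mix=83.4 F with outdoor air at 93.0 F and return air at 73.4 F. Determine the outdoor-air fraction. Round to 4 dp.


frac = (83.4 - 73.4) / (93.0 - 73.4) = 0.5102

0.5102


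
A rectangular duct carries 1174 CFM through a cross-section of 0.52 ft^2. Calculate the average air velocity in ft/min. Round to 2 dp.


V = 1174 / 0.52 = 2257.69 ft/min

2257.69 ft/min


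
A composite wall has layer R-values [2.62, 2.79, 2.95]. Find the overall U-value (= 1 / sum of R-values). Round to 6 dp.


R_total = 2.62 + 2.79 + 2.95 = 8.36
U = 1/8.36 = 0.119617

0.119617


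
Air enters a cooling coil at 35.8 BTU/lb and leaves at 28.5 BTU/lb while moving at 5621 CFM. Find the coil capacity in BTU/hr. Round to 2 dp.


Q = 4.5 * 5621 * (35.8 - 28.5) = 184649.85 BTU/hr

184649.85 BTU/hr


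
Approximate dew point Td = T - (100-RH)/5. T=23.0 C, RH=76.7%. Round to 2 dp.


Td = 23.0 - (100-76.7)/5 = 18.34 C

18.34 C


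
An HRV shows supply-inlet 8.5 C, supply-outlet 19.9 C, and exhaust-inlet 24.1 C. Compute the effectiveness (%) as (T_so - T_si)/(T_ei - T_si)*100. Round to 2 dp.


eff = (19.9-8.5)/(24.1-8.5)*100 = 73.08 %

73.08 %


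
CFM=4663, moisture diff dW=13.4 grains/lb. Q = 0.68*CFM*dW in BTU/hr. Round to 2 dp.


Q = 0.68 * 4663 * 13.4 = 42489.26 BTU/hr

42489.26 BTU/hr


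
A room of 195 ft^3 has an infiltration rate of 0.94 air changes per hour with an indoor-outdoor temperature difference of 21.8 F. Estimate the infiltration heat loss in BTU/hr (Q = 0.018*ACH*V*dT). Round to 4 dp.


Q = 0.018 * 0.94 * 195 * 21.8 = 71.9269 BTU/hr

71.9269 BTU/hr


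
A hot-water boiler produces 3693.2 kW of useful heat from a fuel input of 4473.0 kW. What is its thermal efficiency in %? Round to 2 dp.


eta = (3693.2/4473.0)*100 = 82.57 %

82.57 %


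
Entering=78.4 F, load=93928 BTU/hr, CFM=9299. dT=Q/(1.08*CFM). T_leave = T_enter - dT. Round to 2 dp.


dT = 93928/(1.08*9299) = 9.3527
T_leave = 78.4 - 9.3527 = 69.05 F

69.05 F


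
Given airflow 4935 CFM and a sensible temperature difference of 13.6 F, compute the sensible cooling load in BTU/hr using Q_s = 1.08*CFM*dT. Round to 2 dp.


Q = 1.08 * 4935 * 13.6 = 72485.28 BTU/hr

72485.28 BTU/hr


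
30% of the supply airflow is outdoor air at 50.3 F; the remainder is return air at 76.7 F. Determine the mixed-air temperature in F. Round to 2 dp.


T_mix = 0.3*50.3 + 0.7*76.7 = 68.78 F

68.78 F


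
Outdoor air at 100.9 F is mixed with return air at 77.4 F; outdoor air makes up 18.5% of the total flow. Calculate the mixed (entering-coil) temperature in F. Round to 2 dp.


T_mix = 77.4 + (18.5/100)*(100.9-77.4) = 81.75 F

81.75 F


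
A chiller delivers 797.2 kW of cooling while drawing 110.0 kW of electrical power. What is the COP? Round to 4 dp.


COP = 797.2 / 110.0 = 7.2473

7.2473


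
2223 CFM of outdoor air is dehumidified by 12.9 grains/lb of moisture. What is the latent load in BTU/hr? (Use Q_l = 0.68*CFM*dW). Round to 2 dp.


Q = 0.68 * 2223 * 12.9 = 19500.16 BTU/hr

19500.16 BTU/hr


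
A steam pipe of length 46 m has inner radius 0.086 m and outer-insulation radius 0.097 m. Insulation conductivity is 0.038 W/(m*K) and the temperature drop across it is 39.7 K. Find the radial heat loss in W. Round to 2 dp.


Q = 2*pi*0.038*46*39.7/ln(0.097/0.086) = 3622.57 W

3622.57 W


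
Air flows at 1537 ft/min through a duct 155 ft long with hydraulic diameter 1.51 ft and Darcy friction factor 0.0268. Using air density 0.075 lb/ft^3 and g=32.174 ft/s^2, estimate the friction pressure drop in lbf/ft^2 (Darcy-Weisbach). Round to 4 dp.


v_fps = 1537/60 = 25.6167 ft/s
dp = 0.0268*(155/1.51)*0.075*25.6167^2/(2*32.174) = 2.1041 lbf/ft^2

2.1041 lbf/ft^2


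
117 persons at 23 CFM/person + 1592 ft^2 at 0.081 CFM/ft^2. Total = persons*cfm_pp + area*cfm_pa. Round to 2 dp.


Total = 117*23 + 1592*0.081 = 2819.95 CFM

2819.95 CFM


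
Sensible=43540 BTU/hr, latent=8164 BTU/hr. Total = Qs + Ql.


Qt = 43540 + 8164 = 51704 BTU/hr

51704 BTU/hr


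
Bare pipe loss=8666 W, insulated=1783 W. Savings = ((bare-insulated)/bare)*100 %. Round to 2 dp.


Savings = ((8666-1783)/8666)*100 = 79.43 %

79.43 %


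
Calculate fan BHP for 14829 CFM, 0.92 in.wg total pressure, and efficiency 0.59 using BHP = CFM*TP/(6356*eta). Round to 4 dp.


BHP = 14829 * 0.92 / (6356 * 0.59) = 3.6380 hp

3.6380 hp


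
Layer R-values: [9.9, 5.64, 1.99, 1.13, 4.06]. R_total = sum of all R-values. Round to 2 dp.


R_total = 9.9 + 5.64 + 1.99 + 1.13 + 4.06 = 22.72

22.72


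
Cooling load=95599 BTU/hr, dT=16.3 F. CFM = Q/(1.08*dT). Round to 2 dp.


CFM = 95599 / (1.08 * 16.3) = 5430.53

5430.53 CFM


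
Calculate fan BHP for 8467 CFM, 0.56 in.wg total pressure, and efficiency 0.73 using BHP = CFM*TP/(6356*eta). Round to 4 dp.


BHP = 8467 * 0.56 / (6356 * 0.73) = 1.0219 hp

1.0219 hp


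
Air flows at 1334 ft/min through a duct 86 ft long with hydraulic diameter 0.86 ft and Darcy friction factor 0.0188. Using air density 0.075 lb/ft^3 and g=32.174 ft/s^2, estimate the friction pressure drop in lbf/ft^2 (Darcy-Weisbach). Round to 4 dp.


v_fps = 1334/60 = 22.2333 ft/s
dp = 0.0188*(86/0.86)*0.075*22.2333^2/(2*32.174) = 1.0832 lbf/ft^2

1.0832 lbf/ft^2


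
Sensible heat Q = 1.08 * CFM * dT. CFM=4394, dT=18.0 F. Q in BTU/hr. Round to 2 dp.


Q = 1.08 * 4394 * 18.0 = 85419.36 BTU/hr

85419.36 BTU/hr


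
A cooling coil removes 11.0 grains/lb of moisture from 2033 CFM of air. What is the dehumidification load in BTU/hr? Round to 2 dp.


Q = 0.68 * 2033 * 11.0 = 15206.84 BTU/hr

15206.84 BTU/hr


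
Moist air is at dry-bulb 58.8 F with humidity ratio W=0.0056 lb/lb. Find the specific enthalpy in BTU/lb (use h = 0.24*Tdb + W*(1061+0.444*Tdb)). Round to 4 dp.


h = 0.24*58.8 + 0.0056*(1061+0.444*58.8) = 20.1998 BTU/lb

20.1998 BTU/lb


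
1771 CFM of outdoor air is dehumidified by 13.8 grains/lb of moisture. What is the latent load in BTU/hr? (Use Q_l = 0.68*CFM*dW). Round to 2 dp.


Q = 0.68 * 1771 * 13.8 = 16619.06 BTU/hr

16619.06 BTU/hr


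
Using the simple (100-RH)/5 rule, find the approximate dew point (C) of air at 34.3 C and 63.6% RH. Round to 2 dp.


Td = 34.3 - (100-63.6)/5 = 27.02 C

27.02 C


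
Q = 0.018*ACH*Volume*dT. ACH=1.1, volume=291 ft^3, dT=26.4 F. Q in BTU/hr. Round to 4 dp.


Q = 0.018 * 1.1 * 291 * 26.4 = 152.1115 BTU/hr

152.1115 BTU/hr


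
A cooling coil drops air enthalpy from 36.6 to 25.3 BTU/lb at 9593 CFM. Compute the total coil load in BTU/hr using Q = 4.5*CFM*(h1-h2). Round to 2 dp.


Q = 4.5 * 9593 * (36.6 - 25.3) = 487804.05 BTU/hr

487804.05 BTU/hr


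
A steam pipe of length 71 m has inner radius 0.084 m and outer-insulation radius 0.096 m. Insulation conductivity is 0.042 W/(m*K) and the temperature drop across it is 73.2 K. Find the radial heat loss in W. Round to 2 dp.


Q = 2*pi*0.042*71*73.2/ln(0.096/0.084) = 10271.06 W

10271.06 W


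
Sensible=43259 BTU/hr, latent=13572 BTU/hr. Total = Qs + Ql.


Qt = 43259 + 13572 = 56831 BTU/hr

56831 BTU/hr


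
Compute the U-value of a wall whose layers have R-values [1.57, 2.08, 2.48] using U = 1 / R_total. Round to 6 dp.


R_total = 1.57 + 2.08 + 2.48 = 6.13
U = 1/6.13 = 0.163132

0.163132


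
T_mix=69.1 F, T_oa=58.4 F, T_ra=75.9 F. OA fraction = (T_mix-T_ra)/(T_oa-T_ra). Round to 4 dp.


frac = (69.1 - 75.9) / (58.4 - 75.9) = 0.3886

0.3886


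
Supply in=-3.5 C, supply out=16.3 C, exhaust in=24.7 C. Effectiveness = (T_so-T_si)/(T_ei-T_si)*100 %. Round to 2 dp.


eff = (16.3-(-3.5))/(24.7-(-3.5))*100 = 70.21 %

70.21 %


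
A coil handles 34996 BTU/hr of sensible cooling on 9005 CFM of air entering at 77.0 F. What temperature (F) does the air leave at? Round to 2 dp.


dT = 34996/(1.08*9005) = 3.5984
T_leave = 77.0 - 3.5984 = 73.40 F

73.40 F
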